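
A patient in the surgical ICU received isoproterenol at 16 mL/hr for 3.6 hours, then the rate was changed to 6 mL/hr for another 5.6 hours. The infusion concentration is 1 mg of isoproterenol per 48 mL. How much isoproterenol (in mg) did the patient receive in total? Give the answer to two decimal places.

Concentration = 1 mg ÷ 48 mL = 0.02083333 mg/mL
Stage 1: 16 mL/hr × 3.6 hr = 57.6 mL → 57.6 mL × 0.02083333 mg/mL = 1.2 mg
Stage 2: 6 mL/hr × 5.6 hr = 33.6 mL → 33.6 mL × 0.02083333 mg/mL = 0.7 mg
Total = 1.2 + 0.7 = 1.9 mg

1.90 mg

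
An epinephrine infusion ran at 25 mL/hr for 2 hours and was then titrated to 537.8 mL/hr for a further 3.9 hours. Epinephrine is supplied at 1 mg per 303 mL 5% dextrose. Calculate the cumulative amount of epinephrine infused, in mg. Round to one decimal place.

7.1 mg

Concentration = 1 mg ÷ 303 mL = 0.00330033 mg/mL
Stage 1: 25 mL/hr × 2 hr = 50 mL → 50 mL × 0.00330033 mg/mL = 0.1650165 mg
Stage 2: 537.8 mL/hr × 3.9 hr = 2097.42 mL → 2097.42 mL × 0.00330033 mg/mL = 6.922178 mg
Total = 0.1650165 + 6.922178 = 7.087195 mg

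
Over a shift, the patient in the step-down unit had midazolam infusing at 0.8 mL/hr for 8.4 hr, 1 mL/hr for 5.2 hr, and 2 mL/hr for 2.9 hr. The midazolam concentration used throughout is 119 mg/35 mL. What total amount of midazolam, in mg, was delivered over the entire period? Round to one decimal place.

Concentration = 119 mg ÷ 35 mL = 3.4 mg/mL
Stage 1: 0.8 mL/hr × 8.4 hr = 6.72 mL → 6.72 mL × 3.4 mg/mL = 22.848 mg
Stage 2: 1 mL/hr × 5.2 hr = 5.2 mL → 5.2 mL × 3.4 mg/mL = 17.68 mg
Stage 3: 2 mL/hr × 2.9 hr = 5.8 mL → 5.8 mL × 3.4 mg/mL = 19.72 mg
Total = 22.848 + 17.68 + 19.72 = 60.248 mg

60.2 mg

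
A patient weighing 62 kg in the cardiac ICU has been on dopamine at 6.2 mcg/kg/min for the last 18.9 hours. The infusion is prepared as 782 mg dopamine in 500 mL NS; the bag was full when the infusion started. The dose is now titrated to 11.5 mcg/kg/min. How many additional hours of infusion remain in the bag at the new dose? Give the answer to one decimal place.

8.1 hours

Initial rate:
Dose = 6.2 mcg/kg/min × 62 kg = 384.4 mcg/min
384.4 mcg/min × 60 min/hr = 23064 mcg/hr
Concentration = 782 mg ÷ 500 mL = 1.564 mg/mL = 1564 mcg/mL
Rate = 23064 mcg/hr ÷ 1564 mcg/mL = 14.7468 mL/hr
Volume infused so far = 14.7468 mL/hr × 18.9 hr = 278.7146 mL
Volume remaining = 500 − 278.7146 = 221.2854 mL
New rate:
Dose = 11.5 mcg/kg/min × 62 kg = 713 mcg/min
713 mcg/min × 60 min/hr = 42780 mcg/hr
Rate = 42780 mcg/hr ÷ 1564 mcg/mL = 27.35294 mL/hr
Time remaining = 221.2854 mL ÷ 27.35294 mL/hr = 8.090005 hr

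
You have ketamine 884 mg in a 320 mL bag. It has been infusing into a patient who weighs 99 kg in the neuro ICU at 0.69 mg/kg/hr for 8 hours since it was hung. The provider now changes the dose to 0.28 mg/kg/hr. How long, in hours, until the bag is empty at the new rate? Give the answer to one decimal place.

12.2 hours

Initial rate:
Dose = 0.69 mg/kg/hr × 99 kg = 68.31 mg/hr
Concentration = 884 mg ÷ 320 mL = 2.7625 mg/mL
Rate = 68.31 mg/hr ÷ 2.7625 mg/mL = 24.7276 mL/hr
Volume infused so far = 24.7276 mL/hr × 8 hr = 197.8208 mL
Volume remaining = 320 − 197.8208 = 122.1792 mL
New rate:
Dose = 0.28 mg/kg/hr × 99 kg = 27.72 mg/hr
Rate = 27.72 mg/hr ÷ 2.7625 mg/mL = 10.03439 mL/hr
Time remaining = 122.1792 mL ÷ 10.03439 mL/hr = 12.17605 hr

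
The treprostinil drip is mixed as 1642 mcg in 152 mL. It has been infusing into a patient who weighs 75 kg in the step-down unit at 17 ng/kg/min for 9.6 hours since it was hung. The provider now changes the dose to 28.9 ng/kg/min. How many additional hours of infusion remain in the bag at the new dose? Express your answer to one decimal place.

7.0 hours

Initial rate:
Dose = 17 ng/kg/min × 75 kg = 1275 ng/min
1275 ng/min × 60 min/hr = 76500 ng/hr
Concentration = 1642 mcg ÷ 152 mL = 10.80263 mcg/mL = 10802.63 ng/mL
Rate = 76500 ng/hr ÷ 10802.63 ng/mL = 7.081608 mL/hr
Volume infused so far = 7.081608 mL/hr × 9.6 hr = 67.98343 mL
Volume remaining = 152 − 67.98343 = 84.01657 mL
New rate:
Dose = 28.9 ng/kg/min × 75 kg = 2167.5 ng/min
2167.5 ng/min × 60 min/hr = 130050 ng/hr
Rate = 130050 ng/hr ÷ 10802.63 ng/mL = 12.03873 mL/hr
Time remaining = 84.01657 mL ÷ 12.03873 mL/hr = 6.978854 hr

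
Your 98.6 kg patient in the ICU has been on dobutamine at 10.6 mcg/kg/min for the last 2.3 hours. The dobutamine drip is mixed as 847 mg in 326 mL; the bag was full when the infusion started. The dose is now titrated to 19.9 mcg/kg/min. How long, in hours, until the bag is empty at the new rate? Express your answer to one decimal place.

6.0 hours

Initial rate:
Dose = 10.6 mcg/kg/min × 98.6 kg = 1045.16 mcg/min
1045.16 mcg/min × 60 min/hr = 62709.6 mcg/hr
Concentration = 847 mg ÷ 326 mL = 2.59816 mg/mL = 2598.16 mcg/mL
Rate = 62709.6 mcg/hr ÷ 2598.16 mcg/mL = 24.13616 mL/hr
Volume infused so far = 24.13616 mL/hr × 2.3 hr = 55.51317 mL
Volume remaining = 326 − 55.51317 = 270.4868 mL
New rate:
Dose = 19.9 mcg/kg/min × 98.6 kg = 1962.14 mcg/min
1962.14 mcg/min × 60 min/hr = 117728.4 mcg/hr
Rate = 117728.4 mcg/hr ÷ 2598.16 mcg/mL = 45.31223 mL/hr
Time remaining = 270.4868 mL ÷ 45.31223 mL/hr = 5.9694 hr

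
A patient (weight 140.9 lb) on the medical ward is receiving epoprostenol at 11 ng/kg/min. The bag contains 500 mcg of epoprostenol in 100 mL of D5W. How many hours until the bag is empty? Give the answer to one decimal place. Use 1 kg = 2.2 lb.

Weight = 140.9 lb ÷ 2.2 lb/kg = 64.04545 kg
Dose = 11 ng/kg/min × 64.04545 kg = 704.5 ng/min
704.5 ng/min × 60 min/hr = 42270 ng/hr
Concentration = 500 mcg ÷ 100 mL = 5 mcg/mL = 5000 ng/mL
Rate = 42270 ng/hr ÷ 5000 ng/mL = 8.454 mL/hr
Duration = 100 mL ÷ 8.454 mL/hr = 11.82872 hr

11.8 hours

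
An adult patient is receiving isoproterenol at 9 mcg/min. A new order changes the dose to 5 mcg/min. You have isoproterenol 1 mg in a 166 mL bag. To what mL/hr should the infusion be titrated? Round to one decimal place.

49.8 mL/hr

5 mcg/min × 60 min/hr = 300 mcg/hr
Concentration = 1 mg ÷ 166 mL = 0.006024096 mg/mL = 6.024096 mcg/mL
Rate = 300 mcg/hr ÷ 6.024096 mcg/mL = 49.8 mL/hr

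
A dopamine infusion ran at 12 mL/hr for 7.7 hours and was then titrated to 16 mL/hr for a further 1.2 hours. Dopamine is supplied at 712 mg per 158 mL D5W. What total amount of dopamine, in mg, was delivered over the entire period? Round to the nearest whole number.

503 mg

Concentration = 712 mg ÷ 158 mL = 4.506329 mg/mL
Stage 1: 12 mL/hr × 7.7 hr = 92.4 mL → 92.4 mL × 4.506329 mg/mL = 416.3848 mg
Stage 2: 16 mL/hr × 1.2 hr = 19.2 mL → 19.2 mL × 4.506329 mg/mL = 86.52152 mg
Total = 416.3848 + 86.52152 = 502.9063 mg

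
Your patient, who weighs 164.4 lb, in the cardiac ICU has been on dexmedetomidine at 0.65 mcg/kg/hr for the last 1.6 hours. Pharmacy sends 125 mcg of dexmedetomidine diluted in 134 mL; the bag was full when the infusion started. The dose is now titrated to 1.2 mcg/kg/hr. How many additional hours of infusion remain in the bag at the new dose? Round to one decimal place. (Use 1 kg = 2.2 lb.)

0.5 hours

Initial rate:
Weight = 164.4 lb ÷ 2.2 lb/kg = 74.72727 kg
Dose = 0.65 mcg/kg/hr × 74.72727 kg = 48.57273 mcg/hr
Concentration = 125 mcg ÷ 134 mL = 0.9328358 mcg/mL
Rate = 48.57273 mcg/hr ÷ 0.9328358 mcg/mL = 52.06996 mL/hr
Volume infused so far = 52.06996 mL/hr × 1.6 hr = 83.31194 mL
Volume remaining = 134 − 83.31194 = 50.68806 mL
New rate:
Dose = 1.2 mcg/kg/hr × 74.72727 kg = 89.67273 mcg/hr
Rate = 89.67273 mcg/hr ÷ 0.9328358 mcg/mL = 96.12916 mL/hr
Time remaining = 50.68806 mL ÷ 96.12916 mL/hr = 0.5272912 hr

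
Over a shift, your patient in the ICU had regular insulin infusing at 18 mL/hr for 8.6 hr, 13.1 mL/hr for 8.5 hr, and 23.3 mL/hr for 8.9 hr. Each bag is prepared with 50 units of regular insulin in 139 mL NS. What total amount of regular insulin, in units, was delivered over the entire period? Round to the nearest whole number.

170 units

Concentration = 50 units ÷ 139 mL = 0.3597122 units/mL
Stage 1: 18 mL/hr × 8.6 hr = 154.8 mL → 154.8 mL × 0.3597122 units/mL = 55.68345 units
Stage 2: 13.1 mL/hr × 8.5 hr = 111.35 mL → 111.35 mL × 0.3597122 units/mL = 40.05396 units
Stage 3: 23.3 mL/hr × 8.9 hr = 207.37 mL → 207.37 mL × 0.3597122 units/mL = 74.59353 units
Total = 55.68345 + 40.05396 + 74.59353 = 170.3309 units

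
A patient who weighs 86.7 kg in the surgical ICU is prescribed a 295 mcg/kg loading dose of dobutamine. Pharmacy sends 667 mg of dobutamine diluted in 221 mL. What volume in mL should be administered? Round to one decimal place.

8.5 mL

Dose = 295 mcg/kg × 86.7 kg = 25576.5 mcg
Concentration = 667 mg ÷ 221 mL = 3.0181 mg/mL = 3018.1 mcg/mL
Volume = 25576.5 mcg ÷ 3018.1 mcg/mL = 8.474373 mL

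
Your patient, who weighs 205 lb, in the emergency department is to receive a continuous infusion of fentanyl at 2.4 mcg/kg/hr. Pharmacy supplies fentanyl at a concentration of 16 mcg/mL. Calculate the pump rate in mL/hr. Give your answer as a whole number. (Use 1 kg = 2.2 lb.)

Weight = 205 lb ÷ 2.2 lb/kg = 93.18182 kg
Dose = 2.4 mcg/kg/hr × 93.18182 kg = 223.6364 mcg/hr
Rate = 223.6364 mcg/hr ÷ 16 mcg/mL = 13.97727 mL/hr

14 mL/hr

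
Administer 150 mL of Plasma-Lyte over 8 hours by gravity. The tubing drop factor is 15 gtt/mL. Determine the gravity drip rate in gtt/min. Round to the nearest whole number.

150 mL ÷ (8 hr × 60 = 480 min) = 0.3125 mL/min
0.3125 mL/min × 15 gtt/mL = 4.6875 gtt/min

5 gtt/min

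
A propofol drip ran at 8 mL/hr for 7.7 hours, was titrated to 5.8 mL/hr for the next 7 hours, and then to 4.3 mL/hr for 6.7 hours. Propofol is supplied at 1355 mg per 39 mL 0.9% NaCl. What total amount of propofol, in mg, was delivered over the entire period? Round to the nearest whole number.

Concentration = 1355 mg ÷ 39 mL = 34.74359 mg/mL
Stage 1: 8 mL/hr × 7.7 hr = 61.6 mL → 61.6 mL × 34.74359 mg/mL = 2140.205 mg
Stage 2: 5.8 mL/hr × 7 hr = 40.6 mL → 40.6 mL × 34.74359 mg/mL = 1410.59 mg
Stage 3: 4.3 mL/hr × 6.7 hr = 28.81 mL → 28.81 mL × 34.74359 mg/mL = 1000.963 mg
Total = 2140.205 + 1410.59 + 1000.963 = 4551.758 mg

4552 mg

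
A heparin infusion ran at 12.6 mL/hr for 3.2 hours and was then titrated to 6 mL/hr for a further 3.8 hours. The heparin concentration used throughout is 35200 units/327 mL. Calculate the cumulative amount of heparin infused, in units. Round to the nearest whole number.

6795 units

Concentration = 35200 units ÷ 327 mL = 107.6453 units/mL
Stage 1: 12.6 mL/hr × 3.2 hr = 40.32 mL → 40.32 mL × 107.6453 units/mL = 4340.257 units
Stage 2: 6 mL/hr × 3.8 hr = 22.8 mL → 22.8 mL × 107.6453 units/mL = 2454.312 units
Total = 4340.257 + 2454.312 = 6794.569 units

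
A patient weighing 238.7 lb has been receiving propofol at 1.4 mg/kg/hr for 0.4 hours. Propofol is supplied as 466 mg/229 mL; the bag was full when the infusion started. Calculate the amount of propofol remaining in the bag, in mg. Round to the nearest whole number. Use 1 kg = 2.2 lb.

Weight = 238.7 lb ÷ 2.2 lb/kg = 108.5 kg
Dose = 1.4 mg/kg/hr × 108.5 kg = 151.9 mg/hr
Concentration = 466 mg ÷ 229 mL = 2.034934 mg/mL
Rate = 151.9 mg/hr ÷ 2.034934 mg/mL = 74.64614 mL/hr
Volume infused = 74.64614 mL/hr × 0.4 hr = 29.85845 mL
Volume remaining = 229 − 29.85845 = 199.1415 mL
Drug remaining = 199.1415 mL × 2.034934 mg/mL = 405.24 mg

405 mg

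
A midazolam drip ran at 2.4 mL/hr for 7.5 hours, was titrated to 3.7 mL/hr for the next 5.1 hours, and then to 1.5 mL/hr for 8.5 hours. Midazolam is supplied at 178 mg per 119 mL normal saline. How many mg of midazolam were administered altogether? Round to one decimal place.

Concentration = 178 mg ÷ 119 mL = 1.495798 mg/mL
Stage 1: 2.4 mL/hr × 7.5 hr = 18 mL → 18 mL × 1.495798 mg/mL = 26.92437 mg
Stage 2: 3.7 mL/hr × 5.1 hr = 18.87 mL → 18.87 mL × 1.495798 mg/mL = 28.22571 mg
Stage 3: 1.5 mL/hr × 8.5 hr = 12.75 mL → 12.75 mL × 1.495798 mg/mL = 19.07143 mg
Total = 26.92437 + 28.22571 + 19.07143 = 74.22151 mg

74.2 mg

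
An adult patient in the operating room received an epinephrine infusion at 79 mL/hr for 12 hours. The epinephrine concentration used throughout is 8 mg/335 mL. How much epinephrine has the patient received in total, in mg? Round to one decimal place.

22.6 mg

Concentration = 8 mg ÷ 335 mL = 0.0238806 mg/mL = 23.8806 mcg/mL
Drug rate = 79 mL/hr × 23.8806 mcg/mL = 1886.567 mcg/hr
Total = 1886.567 mcg/hr × 12 hr = 22638.81 mcg = 22.63881 mg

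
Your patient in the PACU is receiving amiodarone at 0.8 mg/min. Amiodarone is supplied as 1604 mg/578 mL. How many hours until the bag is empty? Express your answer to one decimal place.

33.4 hours

0.8 mg/min × 60 min/hr = 48 mg/hr
Concentration = 1604 mg ÷ 578 mL = 2.775087 mg/mL
Rate = 48 mg/hr ÷ 2.775087 mg/mL = 17.29676 mL/hr
Duration = 578 mL ÷ 17.29676 mL/hr = 33.41667 hr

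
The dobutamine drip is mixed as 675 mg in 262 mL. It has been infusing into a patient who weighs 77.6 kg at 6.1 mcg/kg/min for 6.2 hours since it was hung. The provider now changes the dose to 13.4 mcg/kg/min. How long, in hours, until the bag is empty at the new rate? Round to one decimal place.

Initial rate:
Dose = 6.1 mcg/kg/min × 77.6 kg = 473.36 mcg/min
473.36 mcg/min × 60 min/hr = 28401.6 mcg/hr
Concentration = 675 mg ÷ 262 mL = 2.576336 mg/mL = 2576.336 mcg/mL
Rate = 28401.6 mcg/hr ÷ 2576.336 mcg/mL = 11.02403 mL/hr
Volume infused so far = 11.02403 mL/hr × 6.2 hr = 68.34898 mL
Volume remaining = 262 − 68.34898 = 193.651 mL
New rate:
Dose = 13.4 mcg/kg/min × 77.6 kg = 1039.84 mcg/min
1039.84 mcg/min × 60 min/hr = 62390.4 mcg/hr
Rate = 62390.4 mcg/hr ÷ 2576.336 mcg/mL = 24.21672 mL/hr
Time remaining = 193.651 mL ÷ 24.21672 mL/hr = 7.996584 hr

8.0 hours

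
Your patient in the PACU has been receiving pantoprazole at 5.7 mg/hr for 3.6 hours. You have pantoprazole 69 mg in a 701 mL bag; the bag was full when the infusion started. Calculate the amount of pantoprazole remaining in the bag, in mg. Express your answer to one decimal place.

Concentration = 69 mg ÷ 701 mL = 0.09843081 mg/mL
Rate = 5.7 mg/hr ÷ 0.09843081 mg/mL = 57.9087 mL/hr
Volume infused = 57.9087 mL/hr × 3.6 hr = 208.4713 mL
Volume remaining = 701 − 208.4713 = 492.5287 mL
Drug remaining = 492.5287 mL × 0.09843081 mg/mL = 48.48 mg

48.5 mg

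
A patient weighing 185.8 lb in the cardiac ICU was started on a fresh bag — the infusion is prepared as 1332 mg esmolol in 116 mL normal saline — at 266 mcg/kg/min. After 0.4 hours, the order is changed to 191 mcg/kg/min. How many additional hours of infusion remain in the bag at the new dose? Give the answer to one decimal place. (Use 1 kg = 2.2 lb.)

Initial rate:
Weight = 185.8 lb ÷ 2.2 lb/kg = 84.45455 kg
Dose = 266 mcg/kg/min × 84.45455 kg = 22464.91 mcg/min
22464.91 mcg/min × 60 min/hr = 1347895 mcg/hr
Concentration = 1332 mg ÷ 116 mL = 11.48276 mg/mL = 11482.76 mcg/mL
Rate = 1347895 mcg/hr ÷ 11482.76 mcg/mL = 117.3842 mL/hr
Volume infused so far = 117.3842 mL/hr × 0.4 hr = 46.95368 mL
Volume remaining = 116 − 46.95368 = 69.04632 mL
New rate:
Dose = 191 mcg/kg/min × 84.45455 kg = 16130.82 mcg/min
16130.82 mcg/min × 60 min/hr = 967849.1 mcg/hr
Rate = 967849.1 mcg/hr ÷ 11482.76 mcg/mL = 84.28716 mL/hr
Time remaining = 69.04632 mL ÷ 84.28716 mL/hr = 0.8191795 hr

0.8 hours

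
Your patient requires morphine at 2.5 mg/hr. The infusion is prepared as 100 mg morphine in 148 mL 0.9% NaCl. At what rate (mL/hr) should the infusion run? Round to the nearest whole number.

Concentration = 100 mg ÷ 148 mL = 0.6756757 mg/mL
Rate = 2.5 mg/hr ÷ 0.6756757 mg/mL = 3.7 mL/hr

4 mL/hr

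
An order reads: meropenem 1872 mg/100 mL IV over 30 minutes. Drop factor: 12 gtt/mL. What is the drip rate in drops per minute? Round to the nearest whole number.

100 mL ÷ (30 min) = 3.333333 mL/min
3.333333 mL/min × 12 gtt/mL = 40 gtt/min

40 gtt/min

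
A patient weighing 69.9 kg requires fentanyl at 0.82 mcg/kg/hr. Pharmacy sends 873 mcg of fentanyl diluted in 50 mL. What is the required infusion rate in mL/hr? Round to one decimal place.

3.3 mL/hr

Dose = 0.82 mcg/kg/hr × 69.9 kg = 57.318 mcg/hr
Concentration = 873 mcg ÷ 50 mL = 17.46 mcg/mL
Rate = 57.318 mcg/hr ÷ 17.46 mcg/mL = 3.282818 mL/hr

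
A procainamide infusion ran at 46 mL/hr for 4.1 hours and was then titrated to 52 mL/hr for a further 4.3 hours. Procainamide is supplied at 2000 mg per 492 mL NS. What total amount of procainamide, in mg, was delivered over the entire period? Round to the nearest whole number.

Concentration = 2000 mg ÷ 492 mL = 4.065041 mg/mL
Stage 1: 46 mL/hr × 4.1 hr = 188.6 mL → 188.6 mL × 4.065041 mg/mL = 766.6667 mg
Stage 2: 52 mL/hr × 4.3 hr = 223.6 mL → 223.6 mL × 4.065041 mg/mL = 908.9431 mg
Total = 766.6667 + 908.9431 = 1675.61 mg

1676 mg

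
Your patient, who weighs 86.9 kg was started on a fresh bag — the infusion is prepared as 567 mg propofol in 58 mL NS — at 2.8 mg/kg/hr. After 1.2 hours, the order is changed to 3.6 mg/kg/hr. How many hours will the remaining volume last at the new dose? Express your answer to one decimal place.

Initial rate:
Dose = 2.8 mg/kg/hr × 86.9 kg = 243.32 mg/hr
Concentration = 567 mg ÷ 58 mL = 9.775862 mg/mL
Rate = 243.32 mg/hr ÷ 9.775862 mg/mL = 24.88988 mL/hr
Volume infused so far = 24.88988 mL/hr × 1.2 hr = 29.86785 mL
Volume remaining = 58 − 29.86785 = 28.13215 mL
New rate:
Dose = 3.6 mg/kg/hr × 86.9 kg = 312.84 mg/hr
Rate = 312.84 mg/hr ÷ 9.775862 mg/mL = 32.00127 mL/hr
Time remaining = 28.13215 mL ÷ 32.00127 mL/hr = 0.8790947 hr

0.9 hours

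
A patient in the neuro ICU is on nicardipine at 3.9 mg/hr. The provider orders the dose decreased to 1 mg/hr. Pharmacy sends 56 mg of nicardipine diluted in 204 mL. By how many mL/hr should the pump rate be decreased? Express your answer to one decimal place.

At the current dose:
Concentration = 56 mg ÷ 204 mL = 0.2745098 mg/mL
Rate = 3.9 mg/hr ÷ 0.2745098 mg/mL = 14.20714 mL/hr
At the new dose:
Rate = 1 mg/hr ÷ 0.2745098 mg/mL = 3.642857 mL/hr
Change = 3.642857 − 14.20714 = -10.56429 mL/hr → 10.56429 mL/hr decrease

10.6 mL/hr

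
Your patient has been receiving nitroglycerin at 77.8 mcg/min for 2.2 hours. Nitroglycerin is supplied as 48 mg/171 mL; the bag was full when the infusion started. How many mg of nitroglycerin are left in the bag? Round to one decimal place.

77.8 mcg/min × 60 min/hr = 4668 mcg/hr
Concentration = 48 mg ÷ 171 mL = 0.2807018 mg/mL = 280.7018 mcg/mL
Rate = 4668 mcg/hr ÷ 280.7018 mcg/mL = 16.62975 mL/hr
Volume infused = 16.62975 mL/hr × 2.2 hr = 36.58545 mL
Volume remaining = 171 − 36.58545 = 134.4145 mL
Drug remaining = 134.4145 mL × 280.7018 mcg/mL = 37730.4 mcg = 37.7304 mg

37.7 mg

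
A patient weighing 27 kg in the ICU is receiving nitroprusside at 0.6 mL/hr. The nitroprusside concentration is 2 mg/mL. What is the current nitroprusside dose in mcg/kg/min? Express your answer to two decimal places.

0.74 mcg/kg/min

Concentration = 2 mg/mL = 2000 mcg/mL
Drug rate = 0.6 mL/hr × 2000 mcg/mL = 1200 mcg/hr
1200 mcg/hr ÷ 60 min/hr = 20 mcg/min
20 mcg/min ÷ 27 kg = 0.7407407 mcg/kg/min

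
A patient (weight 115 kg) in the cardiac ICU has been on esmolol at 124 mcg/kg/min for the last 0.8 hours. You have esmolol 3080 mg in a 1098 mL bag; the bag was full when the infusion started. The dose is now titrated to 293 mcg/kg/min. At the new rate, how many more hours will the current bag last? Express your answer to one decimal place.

1.2 hours

Initial rate:
Dose = 124 mcg/kg/min × 115 kg = 14260 mcg/min
14260 mcg/min × 60 min/hr = 855600 mcg/hr
Concentration = 3080 mg ÷ 1098 mL = 2.8051 mg/mL = 2805.1 mcg/mL
Rate = 855600 mcg/hr ÷ 2805.1 mcg/mL = 305.0158 mL/hr
Volume infused so far = 305.0158 mL/hr × 0.8 hr = 244.0127 mL
Volume remaining = 1098 − 244.0127 = 853.9873 mL
New rate:
Dose = 293 mcg/kg/min × 115 kg = 33695 mcg/min
33695 mcg/min × 60 min/hr = 2021700 mcg/hr
Rate = 2021700 mcg/hr ÷ 2805.1 mcg/mL = 720.7229 mL/hr
Time remaining = 853.9873 mL ÷ 720.7229 mL/hr = 1.184904 hr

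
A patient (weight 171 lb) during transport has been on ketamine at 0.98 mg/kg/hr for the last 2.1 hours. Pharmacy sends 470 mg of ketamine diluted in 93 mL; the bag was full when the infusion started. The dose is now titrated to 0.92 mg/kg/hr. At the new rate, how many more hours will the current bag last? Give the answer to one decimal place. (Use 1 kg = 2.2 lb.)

4.3 hours

Initial rate:
Weight = 171 lb ÷ 2.2 lb/kg = 77.72727 kg
Dose = 0.98 mg/kg/hr × 77.72727 kg = 76.17273 mg/hr
Concentration = 470 mg ÷ 93 mL = 5.053763 mg/mL
Rate = 76.17273 mg/hr ÷ 5.053763 mg/mL = 15.07248 mL/hr
Volume infused so far = 15.07248 mL/hr × 2.1 hr = 31.6522 mL
Volume remaining = 93 − 31.6522 = 61.3478 mL
New rate:
Dose = 0.92 mg/kg/hr × 77.72727 kg = 71.50909 mg/hr
Rate = 71.50909 mg/hr ÷ 5.053763 mg/mL = 14.14967 mL/hr
Time remaining = 61.3478 mL ÷ 14.14967 mL/hr = 4.335634 hr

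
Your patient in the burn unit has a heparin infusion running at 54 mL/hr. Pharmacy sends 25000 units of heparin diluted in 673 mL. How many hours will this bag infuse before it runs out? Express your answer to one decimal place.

Duration = 673 mL ÷ 54 mL/hr = 12.46296 hr

12.5 hours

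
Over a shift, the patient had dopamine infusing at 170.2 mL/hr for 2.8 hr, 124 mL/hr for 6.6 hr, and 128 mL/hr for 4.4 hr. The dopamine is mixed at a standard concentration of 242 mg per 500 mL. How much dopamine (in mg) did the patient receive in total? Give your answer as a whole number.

899 mg

Concentration = 242 mg ÷ 500 mL = 0.484 mg/mL
Stage 1: 170.2 mL/hr × 2.8 hr = 476.56 mL → 476.56 mL × 0.484 mg/mL = 230.655 mg
Stage 2: 124 mL/hr × 6.6 hr = 818.4 mL → 818.4 mL × 0.484 mg/mL = 396.1056 mg
Stage 3: 128 mL/hr × 4.4 hr = 563.2 mL → 563.2 mL × 0.484 mg/mL = 272.5888 mg
Total = 230.655 + 396.1056 + 272.5888 = 899.3494 mg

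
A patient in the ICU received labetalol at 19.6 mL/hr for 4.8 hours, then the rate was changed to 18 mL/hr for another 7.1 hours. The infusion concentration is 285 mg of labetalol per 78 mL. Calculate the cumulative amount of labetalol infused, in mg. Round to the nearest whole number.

811 mg

Concentration = 285 mg ÷ 78 mL = 3.653846 mg/mL
Stage 1: 19.6 mL/hr × 4.8 hr = 94.08 mL → 94.08 mL × 3.653846 mg/mL = 343.7538 mg
Stage 2: 18 mL/hr × 7.1 hr = 127.8 mL → 127.8 mL × 3.653846 mg/mL = 466.9615 mg
Total = 343.7538 + 466.9615 = 810.7154 mg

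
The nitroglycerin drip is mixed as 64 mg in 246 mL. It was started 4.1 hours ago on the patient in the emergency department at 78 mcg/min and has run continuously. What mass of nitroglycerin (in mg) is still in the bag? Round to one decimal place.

44.8 mg

78 mcg/min × 60 min/hr = 4680 mcg/hr
Concentration = 64 mg ÷ 246 mL = 0.2601626 mg/mL = 260.1626 mcg/mL
Rate = 4680 mcg/hr ÷ 260.1626 mcg/mL = 17.98875 mL/hr
Volume infused = 17.98875 mL/hr × 4.1 hr = 73.75387 mL
Volume remaining = 246 − 73.75387 = 172.2461 mL
Drug remaining = 172.2461 mL × 260.1626 mcg/mL = 44812 mcg = 44.812 mg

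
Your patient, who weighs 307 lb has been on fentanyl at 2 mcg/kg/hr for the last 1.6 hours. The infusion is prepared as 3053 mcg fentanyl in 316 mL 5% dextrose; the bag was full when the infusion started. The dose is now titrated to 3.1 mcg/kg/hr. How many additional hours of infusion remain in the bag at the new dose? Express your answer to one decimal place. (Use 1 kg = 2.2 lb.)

6.0 hours

Initial rate:
Weight = 307 lb ÷ 2.2 lb/kg = 139.5455 kg
Dose = 2 mcg/kg/hr × 139.5455 kg = 279.0909 mcg/hr
Concentration = 3053 mcg ÷ 316 mL = 9.661392 mcg/mL
Rate = 279.0909 mcg/hr ÷ 9.661392 mcg/mL = 28.88723 mL/hr
Volume infused so far = 28.88723 mL/hr × 1.6 hr = 46.21958 mL
Volume remaining = 316 − 46.21958 = 269.7804 mL
New rate:
Dose = 3.1 mcg/kg/hr × 139.5455 kg = 432.5909 mcg/hr
Rate = 432.5909 mcg/hr ÷ 9.661392 mcg/mL = 44.77521 mL/hr
Time remaining = 269.7804 mL ÷ 44.77521 mL/hr = 6.025218 hr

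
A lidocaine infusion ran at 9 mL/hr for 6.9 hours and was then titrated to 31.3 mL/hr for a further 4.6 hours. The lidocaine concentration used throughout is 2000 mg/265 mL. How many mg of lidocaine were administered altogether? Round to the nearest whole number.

Concentration = 2000 mg ÷ 265 mL = 7.54717 mg/mL
Stage 1: 9 mL/hr × 6.9 hr = 62.1 mL → 62.1 mL × 7.54717 mg/mL = 468.6792 mg
Stage 2: 31.3 mL/hr × 4.6 hr = 143.98 mL → 143.98 mL × 7.54717 mg/mL = 1086.642 mg
Total = 468.6792 + 1086.642 = 1555.321 mg

1555 mg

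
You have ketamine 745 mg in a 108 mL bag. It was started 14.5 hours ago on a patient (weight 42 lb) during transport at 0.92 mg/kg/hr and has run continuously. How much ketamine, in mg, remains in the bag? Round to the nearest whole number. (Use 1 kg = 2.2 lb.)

490 mg

Weight = 42 lb ÷ 2.2 lb/kg = 19.09091 kg
Dose = 0.92 mg/kg/hr × 19.09091 kg = 17.56364 mg/hr
Concentration = 745 mg ÷ 108 mL = 6.898148 mg/mL
Rate = 17.56364 mg/hr ÷ 6.898148 mg/mL = 2.546138 mL/hr
Volume infused = 2.546138 mL/hr × 14.5 hr = 36.919 mL
Volume remaining = 108 − 36.919 = 71.081 mL
Drug remaining = 71.081 mL × 6.898148 mg/mL = 490.3273 mg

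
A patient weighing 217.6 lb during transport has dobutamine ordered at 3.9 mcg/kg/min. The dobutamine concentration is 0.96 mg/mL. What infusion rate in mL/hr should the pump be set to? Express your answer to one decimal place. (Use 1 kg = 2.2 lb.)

24.1 mL/hr

Weight = 217.6 lb ÷ 2.2 lb/kg = 98.90909 kg
Dose = 3.9 mcg/kg/min × 98.90909 kg = 385.7455 mcg/min
385.7455 mcg/min × 60 min/hr = 23144.73 mcg/hr
Concentration = 0.96 mg/mL = 960 mcg/mL
Rate = 23144.73 mcg/hr ÷ 960 mcg/mL = 24.10909 mL/hr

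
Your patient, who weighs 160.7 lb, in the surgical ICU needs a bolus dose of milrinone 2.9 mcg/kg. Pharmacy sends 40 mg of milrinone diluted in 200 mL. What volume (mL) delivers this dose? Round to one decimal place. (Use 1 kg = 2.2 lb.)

Weight = 160.7 lb ÷ 2.2 lb/kg = 73.04545 kg
Dose = 2.9 mcg/kg × 73.04545 kg = 211.8318 mcg
Concentration = 40 mg ÷ 200 mL = 0.2 mg/mL = 200 mcg/mL
Volume = 211.8318 mcg ÷ 200 mcg/mL = 1.059159 mL

1.1 mL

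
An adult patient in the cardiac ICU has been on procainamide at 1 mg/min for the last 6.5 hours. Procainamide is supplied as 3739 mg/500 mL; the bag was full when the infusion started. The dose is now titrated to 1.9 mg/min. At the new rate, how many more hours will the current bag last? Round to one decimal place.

Initial rate:
1 mg/min × 60 min/hr = 60 mg/hr
Concentration = 3739 mg ÷ 500 mL = 7.478 mg/mL
Rate = 60 mg/hr ÷ 7.478 mg/mL = 8.023536 mL/hr
Volume infused so far = 8.023536 mL/hr × 6.5 hr = 52.15298 mL
Volume remaining = 500 − 52.15298 = 447.847 mL
New rate:
1.9 mg/min × 60 min/hr = 114 mg/hr
Rate = 114 mg/hr ÷ 7.478 mg/mL = 15.24472 mL/hr
Time remaining = 447.847 mL ÷ 15.24472 mL/hr = 29.37719 hr

29.4 hours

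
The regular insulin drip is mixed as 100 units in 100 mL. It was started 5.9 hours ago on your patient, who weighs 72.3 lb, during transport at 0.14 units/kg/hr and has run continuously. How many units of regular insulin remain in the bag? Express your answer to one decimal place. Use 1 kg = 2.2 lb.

Weight = 72.3 lb ÷ 2.2 lb/kg = 32.86364 kg
Dose = 0.14 units/kg/hr × 32.86364 kg = 4.600909 units/hr
Concentration = 100 units ÷ 100 mL = 1 units/mL
Rate = 4.600909 units/hr ÷ 1 units/mL = 4.600909 mL/hr
Volume infused = 4.600909 mL/hr × 5.9 hr = 27.14536 mL
Volume remaining = 100 − 27.14536 = 72.85464 mL
Drug remaining = 72.85464 mL × 1 units/mL = 72.85464 units

72.9 units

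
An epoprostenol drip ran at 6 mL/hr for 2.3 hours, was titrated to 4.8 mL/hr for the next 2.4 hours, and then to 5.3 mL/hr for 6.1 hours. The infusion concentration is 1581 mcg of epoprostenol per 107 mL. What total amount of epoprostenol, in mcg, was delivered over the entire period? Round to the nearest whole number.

Concentration = 1581 mcg ÷ 107 mL = 14.7757 mcg/mL
Stage 1: 6 mL/hr × 2.3 hr = 13.8 mL → 13.8 mL × 14.7757 mcg/mL = 203.9047 mcg
Stage 2: 4.8 mL/hr × 2.4 hr = 11.52 mL → 11.52 mL × 14.7757 mcg/mL = 170.2161 mcg
Stage 3: 5.3 mL/hr × 6.1 hr = 32.33 mL → 32.33 mL × 14.7757 mcg/mL = 477.6984 mcg
Total = 203.9047 + 170.2161 + 477.6984 = 851.8192 mcg

852 mcg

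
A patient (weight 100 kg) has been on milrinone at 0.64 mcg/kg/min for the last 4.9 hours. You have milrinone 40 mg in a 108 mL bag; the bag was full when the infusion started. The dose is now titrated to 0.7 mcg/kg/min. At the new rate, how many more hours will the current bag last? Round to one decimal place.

5.0 hours

Initial rate:
Dose = 0.64 mcg/kg/min × 100 kg = 64 mcg/min
64 mcg/min × 60 min/hr = 3840 mcg/hr
Concentration = 40 mg ÷ 108 mL = 0.3703704 mg/mL = 370.3704 mcg/mL
Rate = 3840 mcg/hr ÷ 370.3704 mcg/mL = 10.368 mL/hr
Volume infused so far = 10.368 mL/hr × 4.9 hr = 50.8032 mL
Volume remaining = 108 − 50.8032 = 57.1968 mL
New rate:
Dose = 0.7 mcg/kg/min × 100 kg = 70 mcg/min
70 mcg/min × 60 min/hr = 4200 mcg/hr
Rate = 4200 mcg/hr ÷ 370.3704 mcg/mL = 11.34 mL/hr
Time remaining = 57.1968 mL ÷ 11.34 mL/hr = 5.04381 hr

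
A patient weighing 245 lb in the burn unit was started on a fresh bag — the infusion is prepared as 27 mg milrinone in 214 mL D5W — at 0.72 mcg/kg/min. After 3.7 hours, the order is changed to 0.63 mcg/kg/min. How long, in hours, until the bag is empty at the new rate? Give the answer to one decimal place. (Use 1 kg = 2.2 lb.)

Initial rate:
Weight = 245 lb ÷ 2.2 lb/kg = 111.3636 kg
Dose = 0.72 mcg/kg/min × 111.3636 kg = 80.18182 mcg/min
80.18182 mcg/min × 60 min/hr = 4810.909 mcg/hr
Concentration = 27 mg ÷ 214 mL = 0.1261682 mg/mL = 126.1682 mcg/mL
Rate = 4810.909 mcg/hr ÷ 126.1682 mcg/mL = 38.13091 mL/hr
Volume infused so far = 38.13091 mL/hr × 3.7 hr = 141.0844 mL
Volume remaining = 214 − 141.0844 = 72.91564 mL
New rate:
Dose = 0.63 mcg/kg/min × 111.3636 kg = 70.15909 mcg/min
70.15909 mcg/min × 60 min/hr = 4209.545 mcg/hr
Rate = 4209.545 mcg/hr ÷ 126.1682 mcg/mL = 33.36455 mL/hr
Time remaining = 72.91564 mL ÷ 33.36455 mL/hr = 2.185423 hr

2.2 hours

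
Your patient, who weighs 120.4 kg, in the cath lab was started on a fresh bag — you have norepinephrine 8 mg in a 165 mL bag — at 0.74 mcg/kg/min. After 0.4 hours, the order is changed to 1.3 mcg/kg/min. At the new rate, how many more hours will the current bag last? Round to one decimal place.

0.6 hours

Initial rate:
Dose = 0.74 mcg/kg/min × 120.4 kg = 89.096 mcg/min
89.096 mcg/min × 60 min/hr = 5345.76 mcg/hr
Concentration = 8 mg ÷ 165 mL = 0.04848485 mg/mL = 48.48485 mcg/mL
Rate = 5345.76 mcg/hr ÷ 48.48485 mcg/mL = 110.2563 mL/hr
Volume infused so far = 110.2563 mL/hr × 0.4 hr = 44.10252 mL
Volume remaining = 165 − 44.10252 = 120.8975 mL
New rate:
Dose = 1.3 mcg/kg/min × 120.4 kg = 156.52 mcg/min
156.52 mcg/min × 60 min/hr = 9391.2 mcg/hr
Rate = 9391.2 mcg/hr ÷ 48.48485 mcg/mL = 193.6935 mL/hr
Time remaining = 120.8975 mL ÷ 193.6935 mL/hr = 0.624169 hr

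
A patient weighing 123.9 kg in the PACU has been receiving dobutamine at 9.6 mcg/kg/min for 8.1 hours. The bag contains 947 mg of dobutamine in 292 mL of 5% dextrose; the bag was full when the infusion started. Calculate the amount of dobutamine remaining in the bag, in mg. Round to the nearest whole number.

369 mg

Dose = 9.6 mcg/kg/min × 123.9 kg = 1189.44 mcg/min
1189.44 mcg/min × 60 min/hr = 71366.4 mcg/hr
Concentration = 947 mg ÷ 292 mL = 3.243151 mg/mL = 3243.151 mcg/mL
Rate = 71366.4 mcg/hr ÷ 3243.151 mcg/mL = 22.00527 mL/hr
Volume infused = 22.00527 mL/hr × 8.1 hr = 178.2427 mL
Volume remaining = 292 − 178.2427 = 113.7573 mL
Drug remaining = 113.7573 mL × 3243.151 mcg/mL = 368932.2 mcg = 368.9322 mg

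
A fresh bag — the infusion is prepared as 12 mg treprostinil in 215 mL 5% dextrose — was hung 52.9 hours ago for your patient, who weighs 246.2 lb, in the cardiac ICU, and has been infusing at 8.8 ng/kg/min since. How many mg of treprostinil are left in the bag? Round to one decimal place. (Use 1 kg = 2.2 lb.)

8.9 mg

Weight = 246.2 lb ÷ 2.2 lb/kg = 111.9091 kg
Dose = 8.8 ng/kg/min × 111.9091 kg = 984.8 ng/min
984.8 ng/min × 60 min/hr = 59088 ng/hr
Concentration = 12 mg ÷ 215 mL = 0.05581395 mg/mL = 55813.95 ng/mL
Rate = 59088 ng/hr ÷ 55813.95 ng/mL = 1.05866 mL/hr
Volume infused = 1.05866 mL/hr × 52.9 hr = 56.00311 mL
Volume remaining = 215 − 56.00311 = 158.9969 mL
Drug remaining = 158.9969 mL × 55813.95 ng/mL = 8874245 ng = 8.874245 mg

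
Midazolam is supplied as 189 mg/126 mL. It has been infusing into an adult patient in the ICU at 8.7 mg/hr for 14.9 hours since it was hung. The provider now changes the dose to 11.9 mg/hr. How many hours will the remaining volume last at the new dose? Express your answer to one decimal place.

Initial rate:
Concentration = 189 mg ÷ 126 mL = 1.5 mg/mL
Rate = 8.7 mg/hr ÷ 1.5 mg/mL = 5.8 mL/hr
Volume infused so far = 5.8 mL/hr × 14.9 hr = 86.42 mL
Volume remaining = 126 − 86.42 = 39.58 mL
New rate:
Rate = 11.9 mg/hr ÷ 1.5 mg/mL = 7.933333 mL/hr
Time remaining = 39.58 mL ÷ 7.933333 mL/hr = 4.989076 hr

5.0 hours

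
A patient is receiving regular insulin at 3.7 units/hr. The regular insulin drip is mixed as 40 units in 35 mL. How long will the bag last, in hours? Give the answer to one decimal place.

10.8 hours

Concentration = 40 units ÷ 35 mL = 1.142857 units/mL
Rate = 3.7 units/hr ÷ 1.142857 units/mL = 3.2375 mL/hr
Duration = 35 mL ÷ 3.2375 mL/hr = 10.81081 hr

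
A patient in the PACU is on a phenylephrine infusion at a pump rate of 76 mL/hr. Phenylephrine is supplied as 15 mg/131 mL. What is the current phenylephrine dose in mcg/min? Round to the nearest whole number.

Concentration = 15 mg ÷ 131 mL = 0.1145038 mg/mL = 114.5038 mcg/mL
Drug rate = 76 mL/hr × 114.5038 mcg/mL = 8702.29 mcg/hr
8702.29 mcg/hr ÷ 60 min/hr = 145.0382 mcg/min

145 mcg/min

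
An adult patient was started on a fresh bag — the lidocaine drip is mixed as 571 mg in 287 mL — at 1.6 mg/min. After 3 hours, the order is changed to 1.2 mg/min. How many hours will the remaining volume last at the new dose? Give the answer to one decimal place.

Initial rate:
1.6 mg/min × 60 min/hr = 96 mg/hr
Concentration = 571 mg ÷ 287 mL = 1.989547 mg/mL
Rate = 96 mg/hr ÷ 1.989547 mg/mL = 48.25219 mL/hr
Volume infused so far = 48.25219 mL/hr × 3 hr = 144.7566 mL
Volume remaining = 287 − 144.7566 = 142.2434 mL
New rate:
1.2 mg/min × 60 min/hr = 72 mg/hr
Rate = 72 mg/hr ÷ 1.989547 mg/mL = 36.18914 mL/hr
Time remaining = 142.2434 mL ÷ 36.18914 mL/hr = 3.930556 hr

3.9 hours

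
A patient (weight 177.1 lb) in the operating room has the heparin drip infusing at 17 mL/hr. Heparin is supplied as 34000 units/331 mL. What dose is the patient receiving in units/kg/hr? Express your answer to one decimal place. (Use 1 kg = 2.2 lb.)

Weight = 177.1 lb ÷ 2.2 lb/kg = 80.5 kg
Concentration = 34000 units ÷ 331 mL = 102.719 units/mL
Drug rate = 17 mL/hr × 102.719 units/mL = 1746.224 units/hr
1746.224 units/hr ÷ 80.5 kg = 21.69222 units/kg/hr

21.7 units/kg/hr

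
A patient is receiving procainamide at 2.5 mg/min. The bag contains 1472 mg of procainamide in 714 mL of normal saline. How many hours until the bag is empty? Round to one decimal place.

2.5 mg/min × 60 min/hr = 150 mg/hr
Concentration = 1472 mg ÷ 714 mL = 2.061625 mg/mL
Rate = 150 mg/hr ÷ 2.061625 mg/mL = 72.75815 mL/hr
Duration = 714 mL ÷ 72.75815 mL/hr = 9.813333 hr

9.8 hours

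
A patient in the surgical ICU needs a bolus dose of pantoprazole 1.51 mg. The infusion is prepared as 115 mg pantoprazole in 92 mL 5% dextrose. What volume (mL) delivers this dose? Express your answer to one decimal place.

Concentration = 115 mg ÷ 92 mL = 1.25 mg/mL
Volume = 1.51 mg ÷ 1.25 mg/mL = 1.208 mL

1.2 mL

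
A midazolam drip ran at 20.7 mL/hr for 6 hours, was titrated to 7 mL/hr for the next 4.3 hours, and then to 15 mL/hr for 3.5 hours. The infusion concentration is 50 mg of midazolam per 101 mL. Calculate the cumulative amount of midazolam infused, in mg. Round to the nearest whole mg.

102 mg

Concentration = 50 mg ÷ 101 mL = 0.4950495 mg/mL
Stage 1: 20.7 mL/hr × 6 hr = 124.2 mL → 124.2 mL × 0.4950495 mg/mL = 61.48515 mg
Stage 2: 7 mL/hr × 4.3 hr = 30.1 mL → 30.1 mL × 0.4950495 mg/mL = 14.90099 mg
Stage 3: 15 mL/hr × 3.5 hr = 52.5 mL → 52.5 mL × 0.4950495 mg/mL = 25.9901 mg
Total = 61.48515 + 14.90099 + 25.9901 = 102.3762 mg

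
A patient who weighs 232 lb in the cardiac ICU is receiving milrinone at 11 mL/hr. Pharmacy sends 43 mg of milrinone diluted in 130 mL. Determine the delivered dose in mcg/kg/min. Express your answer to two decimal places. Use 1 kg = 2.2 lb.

Weight = 232 lb ÷ 2.2 lb/kg = 105.4545 kg
Concentration = 43 mg ÷ 130 mL = 0.3307692 mg/mL = 330.7692 mcg/mL
Drug rate = 11 mL/hr × 330.7692 mcg/mL = 3638.462 mcg/hr
3638.462 mcg/hr ÷ 60 min/hr = 60.64103 mcg/min
60.64103 mcg/min ÷ 105.4545 kg = 0.5750442 mcg/kg/min

0.58 mcg/kg/min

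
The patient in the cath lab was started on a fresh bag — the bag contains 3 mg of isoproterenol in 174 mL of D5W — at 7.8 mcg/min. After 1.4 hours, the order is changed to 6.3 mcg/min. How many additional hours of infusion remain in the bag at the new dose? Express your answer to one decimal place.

Initial rate:
7.8 mcg/min × 60 min/hr = 468 mcg/hr
Concentration = 3 mg ÷ 174 mL = 0.01724138 mg/mL = 17.24138 mcg/mL
Rate = 468 mcg/hr ÷ 17.24138 mcg/mL = 27.144 mL/hr
Volume infused so far = 27.144 mL/hr × 1.4 hr = 38.0016 mL
Volume remaining = 174 − 38.0016 = 135.9984 mL
New rate:
6.3 mcg/min × 60 min/hr = 378 mcg/hr
Rate = 378 mcg/hr ÷ 17.24138 mcg/mL = 21.924 mL/hr
Time remaining = 135.9984 mL ÷ 21.924 mL/hr = 6.203175 hr

6.2 hours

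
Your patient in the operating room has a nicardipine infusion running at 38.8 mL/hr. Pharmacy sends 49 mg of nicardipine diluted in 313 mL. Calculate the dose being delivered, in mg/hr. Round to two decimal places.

Concentration = 49 mg ÷ 313 mL = 0.1565495 mg/mL
Drug rate = 38.8 mL/hr × 0.1565495 mg/mL = 6.074121 mg/hr

6.07 mg/hr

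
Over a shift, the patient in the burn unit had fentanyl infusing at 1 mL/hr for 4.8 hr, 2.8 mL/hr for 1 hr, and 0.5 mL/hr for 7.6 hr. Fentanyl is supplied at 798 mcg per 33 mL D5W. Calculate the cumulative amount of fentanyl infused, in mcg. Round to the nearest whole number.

Concentration = 798 mcg ÷ 33 mL = 24.18182 mcg/mL
Stage 1: 1 mL/hr × 4.8 hr = 4.8 mL → 4.8 mL × 24.18182 mcg/mL = 116.0727 mcg
Stage 2: 2.8 mL/hr × 1 hr = 2.8 mL → 2.8 mL × 24.18182 mcg/mL = 67.70909 mcg
Stage 3: 0.5 mL/hr × 7.6 hr = 3.8 mL → 3.8 mL × 24.18182 mcg/mL = 91.89091 mcg
Total = 116.0727 + 67.70909 + 91.89091 = 275.6727 mcg

276 mcg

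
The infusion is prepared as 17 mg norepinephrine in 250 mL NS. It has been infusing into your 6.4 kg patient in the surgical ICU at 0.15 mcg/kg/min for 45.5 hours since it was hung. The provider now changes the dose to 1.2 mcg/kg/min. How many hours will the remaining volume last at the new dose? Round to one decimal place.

31.2 hours

Initial rate:
Dose = 0.15 mcg/kg/min × 6.4 kg = 0.96 mcg/min
0.96 mcg/min × 60 min/hr = 57.6 mcg/hr
Concentration = 17 mg ÷ 250 mL = 0.068 mg/mL = 68 mcg/mL
Rate = 57.6 mcg/hr ÷ 68 mcg/mL = 0.8470588 mL/hr
Volume infused so far = 0.8470588 mL/hr × 45.5 hr = 38.54118 mL
Volume remaining = 250 − 38.54118 = 211.4588 mL
New rate:
Dose = 1.2 mcg/kg/min × 6.4 kg = 7.68 mcg/min
7.68 mcg/min × 60 min/hr = 460.8 mcg/hr
Rate = 460.8 mcg/hr ÷ 68 mcg/mL = 6.776471 mL/hr
Time remaining = 211.4588 mL ÷ 6.776471 mL/hr = 31.20486 hr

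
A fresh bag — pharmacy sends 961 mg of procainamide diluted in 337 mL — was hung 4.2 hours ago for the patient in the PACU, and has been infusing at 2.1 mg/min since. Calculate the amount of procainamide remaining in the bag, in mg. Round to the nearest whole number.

432 mg

2.1 mg/min × 60 min/hr = 126 mg/hr
Concentration = 961 mg ÷ 337 mL = 2.851632 mg/mL
Rate = 126 mg/hr ÷ 2.851632 mg/mL = 44.18522 mL/hr
Volume infused = 44.18522 mL/hr × 4.2 hr = 185.5779 mL
Volume remaining = 337 − 185.5779 = 151.4221 mL
Drug remaining = 151.4221 mL × 2.851632 mg/mL = 431.8 mg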